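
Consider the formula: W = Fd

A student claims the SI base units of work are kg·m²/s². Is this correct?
Units of each symbol in W = Fd:
  F (force): kg·m/s²
  d (displacement): m

Multiplying the contributions: [kg·m/s²] · [m]
Adding exponents of each base unit: kg: 1, m: 2, s: -2
SI base units of work: kg·m²/s²

The claimed units kg·m²/s² match the derived units, so the claim is correct.

Answer: Yes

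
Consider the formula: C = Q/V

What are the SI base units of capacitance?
Units of each symbol in C = Q/V:
  Q (charge, in coulombs): s·A
  V (voltage, in volts): kg·m²/(s³·A)  → in the denominator, contributes s³·A/(kg·m²)

Multiplying the contributions: [s·A] · [s³·A/(kg·m²)]
Adding exponents of each base unit: kg: -1, m: -2, s: 4, A: 2
SI base units of capacitance: s⁴·A²/(kg·m²)

Answer: s⁴·A²/(kg·m²)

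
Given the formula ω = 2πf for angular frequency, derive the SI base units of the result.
Units of each symbol in ω = 2πf:
  f (frequency): 1/s
  The factor 2π is dimensionless.

Multiplying the contributions: [1/s]
Adding exponents of each base unit: s: -1
SI base units of angular frequency: 1/s

Answer: 1/s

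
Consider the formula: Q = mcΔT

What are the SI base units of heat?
Units of each symbol in Q = mcΔT:
  m (mass): kg
  c (specific heat capacity, in J/(kg·K)): m²/(s²·K)
  ΔT (temperature change): K

Multiplying the contributions: [kg] · [m²/(s²·K)] · [K]
Adding exponents of each base unit: kg: 1, m: 2, s: -2
SI base units of heat: kg·m²/s²

Answer: kg·m²/s²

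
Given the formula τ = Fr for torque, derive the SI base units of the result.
Units of each symbol in τ = Fr:
  F (force): kg·m/s²
  r (lever arm): m

Multiplying the contributions: [kg·m/s²] · [m]
Adding exponents of each base unit: kg: 1, m: 2, s: -2
SI base units of torque: kg·m²/s²

Answer: kg·m²/s²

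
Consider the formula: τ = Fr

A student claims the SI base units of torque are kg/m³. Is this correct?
Units of each symbol in τ = Fr:
  F (force): kg·m/s²
  r (lever arm): m

Multiplying the contributions: [kg·m/s²] · [m]
Adding exponents of each base unit: kg: 1, m: 2, s: -2
SI base units of torque: kg·m²/s²

The claimed units kg/m³ (exponents kg: 1, m: -3) do not match the derived units kg·m²/s² (exponents kg: 1, m: 2, s: -2), so the claim is incorrect.

Answer: No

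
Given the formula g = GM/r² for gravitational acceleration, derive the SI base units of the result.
Units of each symbol in g = GM/r²:
  G (gravitational constant): m³/(kg·s²)
  M (mass): kg
  r (distance): m  → to the power 2 in the denominator, contributes 1/m²

Multiplying the contributions: [m³/(kg·s²)] · [kg] · [1/m²]
Adding exponents of each base unit: m: 1, s: -2
SI base units of gravitational acceleration: m/s²

Answer: m/s²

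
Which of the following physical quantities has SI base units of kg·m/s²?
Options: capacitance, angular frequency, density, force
Checking the SI base units of each option:
  capacitance (C = Q/V): s⁴·A²/(kg·m²)  ✗
  angular frequency (ω = 2πf): 1/s  ✗
  density (ρ = m/V): kg/m³  ✗
  force (F = ma): kg·m/s²  ✓ matches

Only force has units kg·m/s².

Answer: force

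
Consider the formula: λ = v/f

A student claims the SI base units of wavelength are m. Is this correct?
Units of each symbol in λ = v/f:
  v (wave speed): m/s
  f (frequency): 1/s  → in the denominator, contributes s

Multiplying the contributions: [m/s] · [s]
Adding exponents of each base unit: m: 1
SI base units of wavelength: m

The claimed units m match the derived units, so the claim is correct.

Answer: Yes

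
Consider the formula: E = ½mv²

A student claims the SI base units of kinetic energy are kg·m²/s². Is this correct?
Units of each symbol in E = ½mv²:
  m (mass): kg
  v (speed): m/s  → to the power 2, contributes m²/s²
  The factor ½ is dimensionless.

Multiplying the contributions: [kg] · [m²/s²]
Adding exponents of each base unit: kg: 1, m: 2, s: -2
SI base units of kinetic energy: kg·m²/s²

The claimed units kg·m²/s² match the derived units, so the claim is correct.

Answer: Yes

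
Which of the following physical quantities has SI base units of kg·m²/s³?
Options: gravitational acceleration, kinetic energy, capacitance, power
Checking the SI base units of each option:
  gravitational acceleration (g = GM/r²): m/s²  ✗
  kinetic energy (E = ½mv²): kg·m²/s²  ✗
  capacitance (C = Q/V): s⁴·A²/(kg·m²)  ✗
  power (P = W/t): kg·m²/s³  ✓ matches

Only power has units kg·m²/s³.

Answer: power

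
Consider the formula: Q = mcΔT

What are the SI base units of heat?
Units of each symbol in Q = mcΔT:
  m (mass): kg
  c (specific heat capacity, in J/(kg·K)): m²/(s²·K)
  ΔT (temperature change): K

Multiplying the contributions: [kg] · [m²/(s²·K)] · [K]
Adding exponents of each base unit: kg: 1, m: 2, s: -2
SI base units of heat: kg·m²/s²

Answer: kg·m²/s²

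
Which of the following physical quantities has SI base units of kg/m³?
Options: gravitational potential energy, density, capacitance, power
Checking the SI base units of each option:
  gravitational potential energy (U = -GMm/r): kg·m²/s²  ✗
  density (ρ = m/V): kg/m³  ✓ matches
  capacitance (C = Q/V): s⁴·A²/(kg·m²)  ✗
  power (P = W/t): kg·m²/s³  ✗

Only density has units kg/m³.

Answer: density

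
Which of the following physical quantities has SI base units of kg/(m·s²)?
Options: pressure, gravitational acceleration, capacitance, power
Checking the SI base units of each option:
  pressure (P = F/A): kg/(m·s²)  ✓ matches
  gravitational acceleration (g = GM/r²): m/s²  ✗
  capacitance (C = Q/V): s⁴·A²/(kg·m²)  ✗
  power (P = W/t): kg·m²/s³  ✗

Only pressure has units kg/(m·s²).

Answer: pressure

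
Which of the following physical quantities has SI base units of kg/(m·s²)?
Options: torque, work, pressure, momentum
Checking the SI base units of each option:
  torque (τ = Fr): kg·m²/s²  ✗
  work (W = Fd): kg·m²/s²  ✗
  pressure (P = F/A): kg/(m·s²)  ✓ matches
  momentum (p = mv): kg·m/s  ✗

Only pressure has units kg/(m·s²).

Answer: pressure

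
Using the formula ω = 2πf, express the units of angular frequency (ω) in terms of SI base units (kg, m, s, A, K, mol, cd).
Units of each symbol in ω = 2πf:
  f (frequency): 1/s
  The factor 2π is dimensionless.

Multiplying the contributions: [1/s]
Adding exponents of each base unit: s: -1
SI base units of angular frequency: 1/s

Answer: 1/s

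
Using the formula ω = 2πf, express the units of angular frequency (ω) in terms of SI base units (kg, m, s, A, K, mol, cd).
Units of each symbol in ω = 2πf:
  f (frequency): 1/s
  The factor 2π is dimensionless.

Multiplying the contributions: [1/s]
Adding exponents of each base unit: s: -1
SI base units of angular frequency: 1/s

Answer: 1/s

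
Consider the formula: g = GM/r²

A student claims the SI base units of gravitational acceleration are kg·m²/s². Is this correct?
Units of each symbol in g = GM/r²:
  G (gravitational constant): m³/(kg·s²)
  M (mass): kg
  r (distance): m  → to the power 2 in the denominator, contributes 1/m²

Multiplying the contributions: [m³/(kg·s²)] · [kg] · [1/m²]
Adding exponents of each base unit: m: 1, s: -2
SI base units of gravitational acceleration: m/s²

The claimed units kg·m²/s² (exponents kg: 1, m: 2, s: -2) do not match the derived units m/s² (exponents m: 1, s: -2), so the claim is incorrect.

Answer: No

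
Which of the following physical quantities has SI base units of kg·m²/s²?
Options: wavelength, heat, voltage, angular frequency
Checking the SI base units of each option:
  wavelength (λ = v/f): m  ✗
  heat (Q = mcΔT): kg·m²/s²  ✓ matches
  voltage (V = IR): kg·m²/(s³·A)  ✗
  angular frequency (ω = 2πf): 1/s  ✗

Only heat has units kg·m²/s².

Answer: heat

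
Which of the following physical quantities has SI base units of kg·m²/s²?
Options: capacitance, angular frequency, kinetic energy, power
Checking the SI base units of each option:
  capacitance (C = Q/V): s⁴·A²/(kg·m²)  ✗
  angular frequency (ω = 2πf): 1/s  ✗
  kinetic energy (E = ½mv²): kg·m²/s²  ✓ matches
  power (P = W/t): kg·m²/s³  ✗

Only kinetic energy has units kg·m²/s².

Answer: kinetic energy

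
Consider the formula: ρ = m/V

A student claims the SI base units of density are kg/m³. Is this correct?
Units of each symbol in ρ = m/V:
  m (mass): kg
  V (volume): m³  → in the denominator, contributes 1/m³

Multiplying the contributions: [kg] · [1/m³]
Adding exponents of each base unit: kg: 1, m: -3
SI base units of density: kg/m³

The claimed units kg/m³ match the derived units, so the claim is correct.

Answer: Yes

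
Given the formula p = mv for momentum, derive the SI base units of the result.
Units of each symbol in p = mv:
  m (mass): kg
  v (velocity): m/s

Multiplying the contributions: [kg] · [m/s]
Adding exponents of each base unit: kg: 1, m: 1, s: -1
SI base units of momentum: kg·m/s

Answer: kg·m/s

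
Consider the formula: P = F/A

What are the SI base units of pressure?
Units of each symbol in P = F/A:
  F (force): kg·m/s²
  A (area): m²  → in the denominator, contributes 1/m²

Multiplying the contributions: [kg·m/s²] · [1/m²]
Adding exponents of each base unit: kg: 1, m: -1, s: -2
SI base units of pressure: kg/(m·s²)

Answer: kg/(m·s²)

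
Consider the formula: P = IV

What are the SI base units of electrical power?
Units of each symbol in P = IV:
  I (current): A
  V (voltage, in volts): kg·m²/(s³·A)

Multiplying the contributions: [A] · [kg·m²/(s³·A)]
Adding exponents of each base unit: kg: 1, m: 2, s: -3
SI base units of electrical power: kg·m²/s³

Answer: kg·m²/s³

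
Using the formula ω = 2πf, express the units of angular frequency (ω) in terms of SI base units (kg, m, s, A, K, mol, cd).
Units of each symbol in ω = 2πf:
  f (frequency): 1/s
  The factor 2π is dimensionless.

Multiplying the contributions: [1/s]
Adding exponents of each base unit: s: -1
SI base units of angular frequency: 1/s

Answer: 1/s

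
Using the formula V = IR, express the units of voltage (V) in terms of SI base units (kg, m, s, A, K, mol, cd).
Units of each symbol in V = IR:
  I (current): A
  R (resistance, in ohms): kg·m²/(s³·A²)

Multiplying the contributions: [A] · [kg·m²/(s³·A²)]
Adding exponents of each base unit: kg: 1, m: 2, s: -3, A: -1
SI base units of voltage: kg·m²/(s³·A)

Answer: kg·m²/(s³·A)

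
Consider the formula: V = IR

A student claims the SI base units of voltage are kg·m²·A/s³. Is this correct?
Units of each symbol in V = IR:
  I (current): A
  R (resistance, in ohms): kg·m²/(s³·A²)

Multiplying the contributions: [A] · [kg·m²/(s³·A²)]
Adding exponents of each base unit: kg: 1, m: 2, s: -3, A: -1
SI base units of voltage: kg·m²/(s³·A)

The claimed units kg·m²·A/s³ (exponents kg: 1, m: 2, s: -3, A: 1) do not match the derived units kg·m²/(s³·A) (exponents kg: 1, m: 2, s: -3, A: -1), so the claim is incorrect.

Answer: No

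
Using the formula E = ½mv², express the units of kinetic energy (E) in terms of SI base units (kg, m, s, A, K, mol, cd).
Units of each symbol in E = ½mv²:
  m (mass): kg
  v (speed): m/s  → to the power 2, contributes m²/s²
  The factor ½ is dimensionless.

Multiplying the contributions: [kg] · [m²/s²]
Adding exponents of each base unit: kg: 1, m: 2, s: -2
SI base units of kinetic energy: kg·m²/s²

Answer: kg·m²/s²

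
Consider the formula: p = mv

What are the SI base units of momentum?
Units of each symbol in p = mv:
  m (mass): kg
  v (velocity): m/s

Multiplying the contributions: [kg] · [m/s]
Adding exponents of each base unit: kg: 1, m: 1, s: -1
SI base units of momentum: kg·m/s

Answer: kg·m/s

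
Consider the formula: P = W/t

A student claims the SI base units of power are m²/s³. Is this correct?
Units of each symbol in P = W/t:
  W (work): kg·m²/s²
  t (time): s  → in the denominator, contributes 1/s

Multiplying the contributions: [kg·m²/s²] · [1/s]
Adding exponents of each base unit: kg: 1, m: 2, s: -3
SI base units of power: kg·m²/s³

The claimed units m²/s³ (exponents m: 2, s: -3) do not match the derived units kg·m²/s³ (exponents kg: 1, m: 2, s: -3), so the claim is incorrect.

Answer: No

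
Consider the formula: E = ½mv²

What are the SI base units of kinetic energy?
Units of each symbol in E = ½mv²:
  m (mass): kg
  v (speed): m/s  → to the power 2, contributes m²/s²
  The factor ½ is dimensionless.

Multiplying the contributions: [kg] · [m²/s²]
Adding exponents of each base unit: kg: 1, m: 2, s: -2
SI base units of kinetic energy: kg·m²/s²

Answer: kg·m²/s²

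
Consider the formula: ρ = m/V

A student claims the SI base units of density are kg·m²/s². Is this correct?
Units of each symbol in ρ = m/V:
  m (mass): kg
  V (volume): m³  → in the denominator, contributes 1/m³

Multiplying the contributions: [kg] · [1/m³]
Adding exponents of each base unit: kg: 1, m: -3
SI base units of density: kg/m³

The claimed units kg·m²/s² (exponents kg: 1, m: 2, s: -2) do not match the derived units kg/m³ (exponents kg: 1, m: -3), so the claim is incorrect.

Answer: No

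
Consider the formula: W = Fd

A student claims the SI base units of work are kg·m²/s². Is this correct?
Units of each symbol in W = Fd:
  F (force): kg·m/s²
  d (displacement): m

Multiplying the contributions: [kg·m/s²] · [m]
Adding exponents of each base unit: kg: 1, m: 2, s: -2
SI base units of work: kg·m²/s²

The claimed units kg·m²/s² match the derived units, so the claim is correct.

Answer: Yes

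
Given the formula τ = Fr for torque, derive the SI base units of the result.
Units of each symbol in τ = Fr:
  F (force): kg·m/s²
  r (lever arm): m

Multiplying the contributions: [kg·m/s²] · [m]
Adding exponents of each base unit: kg: 1, m: 2, s: -2
SI base units of torque: kg·m²/s²

Answer: kg·m²/s²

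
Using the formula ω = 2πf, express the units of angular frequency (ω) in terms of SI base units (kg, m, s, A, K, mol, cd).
Units of each symbol in ω = 2πf:
  f (frequency): 1/s
  The factor 2π is dimensionless.

Multiplying the contributions: [1/s]
Adding exponents of each base unit: s: -1
SI base units of angular frequency: 1/s

Answer: 1/s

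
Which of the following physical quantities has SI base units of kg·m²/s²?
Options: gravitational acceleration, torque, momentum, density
Checking the SI base units of each option:
  gravitational acceleration (g = GM/r²): m/s²  ✗
  torque (τ = Fr): kg·m²/s²  ✓ matches
  momentum (p = mv): kg·m/s  ✗
  density (ρ = m/V): kg/m³  ✗

Only torque has units kg·m²/s².

Answer: torque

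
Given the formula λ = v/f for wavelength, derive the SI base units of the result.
Units of each symbol in λ = v/f:
  v (wave speed): m/s
  f (frequency): 1/s  → in the denominator, contributes s

Multiplying the contributions: [m/s] · [s]
Adding exponents of each base unit: m: 1
SI base units of wavelength: m

Answer: m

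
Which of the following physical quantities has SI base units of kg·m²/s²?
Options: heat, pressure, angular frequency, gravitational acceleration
Checking the SI base units of each option:
  heat (Q = mcΔT): kg·m²/s²  ✓ matches
  pressure (P = F/A): kg/(m·s²)  ✗
  angular frequency (ω = 2πf): 1/s  ✗
  gravitational acceleration (g = GM/r²): m/s²  ✗

Only heat has units kg·m²/s².

Answer: heat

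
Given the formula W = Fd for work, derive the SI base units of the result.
Units of each symbol in W = Fd:
  F (force): kg·m/s²
  d (displacement): m

Multiplying the contributions: [kg·m/s²] · [m]
Adding exponents of each base unit: kg: 1, m: 2, s: -2
SI base units of work: kg·m²/s²

Answer: kg·m²/s²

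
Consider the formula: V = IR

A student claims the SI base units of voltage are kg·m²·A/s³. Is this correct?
Units of each symbol in V = IR:
  I (current): A
  R (resistance, in ohms): kg·m²/(s³·A²)

Multiplying the contributions: [A] · [kg·m²/(s³·A²)]
Adding exponents of each base unit: kg: 1, m: 2, s: -3, A: -1
SI base units of voltage: kg·m²/(s³·A)

The claimed units kg·m²·A/s³ (exponents kg: 1, m: 2, s: -3, A: 1) do not match the derived units kg·m²/(s³·A) (exponents kg: 1, m: 2, s: -3, A: -1), so the claim is incorrect.

Answer: No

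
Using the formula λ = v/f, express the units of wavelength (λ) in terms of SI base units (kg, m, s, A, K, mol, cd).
Units of each symbol in λ = v/f:
  v (wave speed): m/s
  f (frequency): 1/s  → in the denominator, contributes s

Multiplying the contributions: [m/s] · [s]
Adding exponents of each base unit: m: 1
SI base units of wavelength: m

Answer: m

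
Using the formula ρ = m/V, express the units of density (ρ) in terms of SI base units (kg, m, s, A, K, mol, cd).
Units of each symbol in ρ = m/V:
  m (mass): kg
  V (volume): m³  → in the denominator, contributes 1/m³

Multiplying the contributions: [kg] · [1/m³]
Adding exponents of each base unit: kg: 1, m: -3
SI base units of density: kg/m³

Answer: kg/m³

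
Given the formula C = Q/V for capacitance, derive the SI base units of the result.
Units of each symbol in C = Q/V:
  Q (charge, in coulombs): s·A
  V (voltage, in volts): kg·m²/(s³·A)  → in the denominator, contributes s³·A/(kg·m²)

Multiplying the contributions: [s·A] · [s³·A/(kg·m²)]
Adding exponents of each base unit: kg: -1, m: -2, s: 4, A: 2
SI base units of capacitance: s⁴·A²/(kg·m²)

Answer: s⁴·A²/(kg·m²)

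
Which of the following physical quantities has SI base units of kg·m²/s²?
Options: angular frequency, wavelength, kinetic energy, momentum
Checking the SI base units of each option:
  angular frequency (ω = 2πf): 1/s  ✗
  wavelength (λ = v/f): m  ✗
  kinetic energy (E = ½mv²): kg·m²/s²  ✓ matches
  momentum (p = mv): kg·m/s  ✗

Only kinetic energy has units kg·m²/s².

Answer: kinetic energy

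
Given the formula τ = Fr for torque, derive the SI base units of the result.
Units of each symbol in τ = Fr:
  F (force): kg·m/s²
  r (lever arm): m

Multiplying the contributions: [kg·m/s²] · [m]
Adding exponents of each base unit: kg: 1, m: 2, s: -2
SI base units of torque: kg·m²/s²

Answer: kg·m²/s²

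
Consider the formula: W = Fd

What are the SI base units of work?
Units of each symbol in W = Fd:
  F (force): kg·m/s²
  d (displacement): m

Multiplying the contributions: [kg·m/s²] · [m]
Adding exponents of each base unit: kg: 1, m: 2, s: -2
SI base units of work: kg·m²/s²

Answer: kg·m²/s²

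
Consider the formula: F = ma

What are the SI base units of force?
Units of each symbol in F = ma:
  m (mass): kg
  a (acceleration): m/s²

Multiplying the contributions: [kg] · [m/s²]
Adding exponents of each base unit: kg: 1, m: 1, s: -2
SI base units of force: kg·m/s²

Answer: kg·m/s²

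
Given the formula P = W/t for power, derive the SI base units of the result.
Units of each symbol in P = W/t:
  W (work): kg·m²/s²
  t (time): s  → in the denominator, contributes 1/s

Multiplying the contributions: [kg·m²/s²] · [1/s]
Adding exponents of each base unit: kg: 1, m: 2, s: -3
SI base units of power: kg·m²/s³

Answer: kg·m²/s³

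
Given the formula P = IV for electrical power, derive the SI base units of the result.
Units of each symbol in P = IV:
  I (current): A
  V (voltage, in volts): kg·m²/(s³·A)

Multiplying the contributions: [A] · [kg·m²/(s³·A)]
Adding exponents of each base unit: kg: 1, m: 2, s: -3
SI base units of electrical power: kg·m²/s³

Answer: kg·m²/s³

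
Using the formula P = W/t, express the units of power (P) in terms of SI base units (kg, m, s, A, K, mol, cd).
Units of each symbol in P = W/t:
  W (work): kg·m²/s²
  t (time): s  → in the denominator, contributes 1/s

Multiplying the contributions: [kg·m²/s²] · [1/s]
Adding exponents of each base unit: kg: 1, m: 2, s: -3
SI base units of power: kg·m²/s³

Answer: kg·m²/s³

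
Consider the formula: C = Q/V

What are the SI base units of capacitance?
Units of each symbol in C = Q/V:
  Q (charge, in coulombs): s·A
  V (voltage, in volts): kg·m²/(s³·A)  → in the denominator, contributes s³·A/(kg·m²)

Multiplying the contributions: [s·A] · [s³·A/(kg·m²)]
Adding exponents of each base unit: kg: -1, m: -2, s: 4, A: 2
SI base units of capacitance: s⁴·A²/(kg·m²)

Answer: s⁴·A²/(kg·m²)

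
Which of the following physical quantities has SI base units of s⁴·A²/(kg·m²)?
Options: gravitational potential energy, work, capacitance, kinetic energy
Checking the SI base units of each option:
  gravitational potential energy (U = -GMm/r): kg·m²/s²  ✗
  work (W = Fd): kg·m²/s²  ✗
  capacitance (C = Q/V): s⁴·A²/(kg·m²)  ✓ matches
  kinetic energy (E = ½mv²): kg·m²/s²  ✗

Only capacitance has units s⁴·A²/(kg·m²).

Answer: capacitance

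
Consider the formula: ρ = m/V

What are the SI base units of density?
Units of each symbol in ρ = m/V:
  m (mass): kg
  V (volume): m³  → in the denominator, contributes 1/m³

Multiplying the contributions: [kg] · [1/m³]
Adding exponents of each base unit: kg: 1, m: -3
SI base units of density: kg/m³

Answer: kg/m³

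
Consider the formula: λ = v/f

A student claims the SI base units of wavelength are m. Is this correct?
Units of each symbol in λ = v/f:
  v (wave speed): m/s
  f (frequency): 1/s  → in the denominator, contributes s

Multiplying the contributions: [m/s] · [s]
Adding exponents of each base unit: m: 1
SI base units of wavelength: m

The claimed units m match the derived units, so the claim is correct.

Answer: Yes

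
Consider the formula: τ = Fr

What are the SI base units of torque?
Units of each symbol in τ = Fr:
  F (force): kg·m/s²
  r (lever arm): m

Multiplying the contributions: [kg·m/s²] · [m]
Adding exponents of each base unit: kg: 1, m: 2, s: -2
SI base units of torque: kg·m²/s²

Answer: kg·m²/s²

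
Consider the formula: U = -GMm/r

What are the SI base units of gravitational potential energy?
Units of each symbol in U = -GMm/r:
  G (gravitational constant): m³/(kg·s²)
  M (mass): kg
  m (mass): kg
  r (distance): m  → in the denominator, contributes 1/m
  The minus sign does not affect the units.

Multiplying the contributions: [m³/(kg·s²)] · [kg] · [kg] · [1/m]
Adding exponents of each base unit: kg: 1, m: 2, s: -2
SI base units of gravitational potential energy: kg·m²/s²

Answer: kg·m²/s²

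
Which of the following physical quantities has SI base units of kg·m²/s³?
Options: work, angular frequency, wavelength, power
Checking the SI base units of each option:
  work (W = Fd): kg·m²/s²  ✗
  angular frequency (ω = 2πf): 1/s  ✗
  wavelength (λ = v/f): m  ✗
  power (P = W/t): kg·m²/s³  ✓ matches

Only power has units kg·m²/s³.

Answer: power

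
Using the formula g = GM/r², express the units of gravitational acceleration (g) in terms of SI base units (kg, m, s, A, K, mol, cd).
Units of each symbol in g = GM/r²:
  G (gravitational constant): m³/(kg·s²)
  M (mass): kg
  r (distance): m  → to the power 2 in the denominator, contributes 1/m²

Multiplying the contributions: [m³/(kg·s²)] · [kg] · [1/m²]
Adding exponents of each base unit: m: 1, s: -2
SI base units of gravitational acceleration: m/s²

Answer: m/s²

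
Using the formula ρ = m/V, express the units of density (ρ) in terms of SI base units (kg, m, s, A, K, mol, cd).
Units of each symbol in ρ = m/V:
  m (mass): kg
  V (volume): m³  → in the denominator, contributes 1/m³

Multiplying the contributions: [kg] · [1/m³]
Adding exponents of each base unit: kg: 1, m: -3
SI base units of density: kg/m³

Answer: kg/m³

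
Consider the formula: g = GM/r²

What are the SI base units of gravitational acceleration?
Units of each symbol in g = GM/r²:
  G (gravitational constant): m³/(kg·s²)
  M (mass): kg
  r (distance): m  → to the power 2 in the denominator, contributes 1/m²

Multiplying the contributions: [m³/(kg·s²)] · [kg] · [1/m²]
Adding exponents of each base unit: m: 1, s: -2
SI base units of gravitational acceleration: m/s²

Answer: m/s²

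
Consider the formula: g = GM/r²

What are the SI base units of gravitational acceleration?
Units of each symbol in g = GM/r²:
  G (gravitational constant): m³/(kg·s²)
  M (mass): kg
  r (distance): m  → to the power 2 in the denominator, contributes 1/m²

Multiplying the contributions: [m³/(kg·s²)] · [kg] · [1/m²]
Adding exponents of each base unit: m: 1, s: -2
SI base units of gravitational acceleration: m/s²

Answer: m/s²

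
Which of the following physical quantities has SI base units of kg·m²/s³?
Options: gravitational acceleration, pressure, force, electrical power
Checking the SI base units of each option:
  gravitational acceleration (g = GM/r²): m/s²  ✗
  pressure (P = F/A): kg/(m·s²)  ✗
  force (F = ma): kg·m/s²  ✗
  electrical power (P = IV): kg·m²/s³  ✓ matches

Only electrical power has units kg·m²/s³.

Answer: electrical power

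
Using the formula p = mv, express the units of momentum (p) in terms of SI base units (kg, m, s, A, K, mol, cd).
Units of each symbol in p = mv:
  m (mass): kg
  v (velocity): m/s

Multiplying the contributions: [kg] · [m/s]
Adding exponents of each base unit: kg: 1, m: 1, s: -1
SI base units of momentum: kg·m/s

Answer: kg·m/s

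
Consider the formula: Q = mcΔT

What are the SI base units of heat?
Units of each symbol in Q = mcΔT:
  m (mass): kg
  c (specific heat capacity, in J/(kg·K)): m²/(s²·K)
  ΔT (temperature change): K

Multiplying the contributions: [kg] · [m²/(s²·K)] · [K]
Adding exponents of each base unit: kg: 1, m: 2, s: -2
SI base units of heat: kg·m²/s²

Answer: kg·m²/s²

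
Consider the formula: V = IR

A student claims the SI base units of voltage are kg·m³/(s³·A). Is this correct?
Units of each symbol in V = IR:
  I (current): A
  R (resistance, in ohms): kg·m²/(s³·A²)

Multiplying the contributions: [A] · [kg·m²/(s³·A²)]
Adding exponents of each base unit: kg: 1, m: 2, s: -3, A: -1
SI base units of voltage: kg·m²/(s³·A)

The claimed units kg·m³/(s³·A) (exponents kg: 1, m: 3, s: -3, A: -1) do not match the derived units kg·m²/(s³·A) (exponents kg: 1, m: 2, s: -3, A: -1), so the claim is incorrect.

Answer: No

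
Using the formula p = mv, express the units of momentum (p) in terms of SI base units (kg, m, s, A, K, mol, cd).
Units of each symbol in p = mv:
  m (mass): kg
  v (velocity): m/s

Multiplying the contributions: [kg] · [m/s]
Adding exponents of each base unit: kg: 1, m: 1, s: -1
SI base units of momentum: kg·m/s

Answer: kg·m/s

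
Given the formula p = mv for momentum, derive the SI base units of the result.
Units of each symbol in p = mv:
  m (mass): kg
  v (velocity): m/s

Multiplying the contributions: [kg] · [m/s]
Adding exponents of each base unit: kg: 1, m: 1, s: -1
SI base units of momentum: kg·m/s

Answer: kg·m/s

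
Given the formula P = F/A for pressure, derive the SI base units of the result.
Units of each symbol in P = F/A:
  F (force): kg·m/s²
  A (area): m²  → in the denominator, contributes 1/m²

Multiplying the contributions: [kg·m/s²] · [1/m²]
Adding exponents of each base unit: kg: 1, m: -1, s: -2
SI base units of pressure: kg/(m·s²)

Answer: kg/(m·s²)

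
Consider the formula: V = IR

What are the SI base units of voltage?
Units of each symbol in V = IR:
  I (current): A
  R (resistance, in ohms): kg·m²/(s³·A²)

Multiplying the contributions: [A] · [kg·m²/(s³·A²)]
Adding exponents of each base unit: kg: 1, m: 2, s: -3, A: -1
SI base units of voltage: kg·m²/(s³·A)

Answer: kg·m²/(s³·A)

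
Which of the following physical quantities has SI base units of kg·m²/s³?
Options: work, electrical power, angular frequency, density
Checking the SI base units of each option:
  work (W = Fd): kg·m²/s²  ✗
  electrical power (P = IV): kg·m²/s³  ✓ matches
  angular frequency (ω = 2πf): 1/s  ✗
  density (ρ = m/V): kg/m³  ✗

Only electrical power has units kg·m²/s³.

Answer: electrical power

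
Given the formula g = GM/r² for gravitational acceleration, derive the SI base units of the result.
Units of each symbol in g = GM/r²:
  G (gravitational constant): m³/(kg·s²)
  M (mass): kg
  r (distance): m  → to the power 2 in the denominator, contributes 1/m²

Multiplying the contributions: [m³/(kg·s²)] · [kg] · [1/m²]
Adding exponents of each base unit: m: 1, s: -2
SI base units of gravitational acceleration: m/s²

Answer: m/s²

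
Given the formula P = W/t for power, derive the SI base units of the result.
Units of each symbol in P = W/t:
  W (work): kg·m²/s²
  t (time): s  → in the denominator, contributes 1/s

Multiplying the contributions: [kg·m²/s²] · [1/s]
Adding exponents of each base unit: kg: 1, m: 2, s: -3
SI base units of power: kg·m²/s³

Answer: kg·m²/s³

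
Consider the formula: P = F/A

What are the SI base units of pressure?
Units of each symbol in P = F/A:
  F (force): kg·m/s²
  A (area): m²  → in the denominator, contributes 1/m²

Multiplying the contributions: [kg·m/s²] · [1/m²]
Adding exponents of each base unit: kg: 1, m: -1, s: -2
SI base units of pressure: kg/(m·s²)

Answer: kg/(m·s²)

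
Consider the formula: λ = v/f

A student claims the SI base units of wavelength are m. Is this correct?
Units of each symbol in λ = v/f:
  v (wave speed): m/s
  f (frequency): 1/s  → in the denominator, contributes s

Multiplying the contributions: [m/s] · [s]
Adding exponents of each base unit: m: 1
SI base units of wavelength: m

The claimed units m match the derived units, so the claim is correct.

Answer: Yes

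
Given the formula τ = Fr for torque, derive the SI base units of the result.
Units of each symbol in τ = Fr:
  F (force): kg·m/s²
  r (lever arm): m

Multiplying the contributions: [kg·m/s²] · [m]
Adding exponents of each base unit: kg: 1, m: 2, s: -2
SI base units of torque: kg·m²/s²

Answer: kg·m²/s²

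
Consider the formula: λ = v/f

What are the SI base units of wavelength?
Units of each symbol in λ = v/f:
  v (wave speed): m/s
  f (frequency): 1/s  → in the denominator, contributes s

Multiplying the contributions: [m/s] · [s]
Adding exponents of each base unit: m: 1
SI base units of wavelength: m

Answer: m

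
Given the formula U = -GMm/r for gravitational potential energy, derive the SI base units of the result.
Units of each symbol in U = -GMm/r:
  G (gravitational constant): m³/(kg·s²)
  M (mass): kg
  m (mass): kg
  r (distance): m  → in the denominator, contributes 1/m
  The minus sign does not affect the units.

Multiplying the contributions: [m³/(kg·s²)] · [kg] · [kg] · [1/m]
Adding exponents of each base unit: kg: 1, m: 2, s: -2
SI base units of gravitational potential energy: kg·m²/s²

Answer: kg·m²/s²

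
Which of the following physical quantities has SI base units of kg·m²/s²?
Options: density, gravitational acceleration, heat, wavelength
Checking the SI base units of each option:
  density (ρ = m/V): kg/m³  ✗
  gravitational acceleration (g = GM/r²): m/s²  ✗
  heat (Q = mcΔT): kg·m²/s²  ✓ matches
  wavelength (λ = v/f): m  ✗

Only heat has units kg·m²/s².

Answer: heat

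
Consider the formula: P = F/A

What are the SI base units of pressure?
Units of each symbol in P = F/A:
  F (force): kg·m/s²
  A (area): m²  → in the denominator, contributes 1/m²

Multiplying the contributions: [kg·m/s²] · [1/m²]
Adding exponents of each base unit: kg: 1, m: -1, s: -2
SI base units of pressure: kg/(m·s²)

Answer: kg/(m·s²)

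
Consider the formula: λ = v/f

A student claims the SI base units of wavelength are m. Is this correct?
Units of each symbol in λ = v/f:
  v (wave speed): m/s
  f (frequency): 1/s  → in the denominator, contributes s

Multiplying the contributions: [m/s] · [s]
Adding exponents of each base unit: m: 1
SI base units of wavelength: m

The claimed units m match the derived units, so the claim is correct.

Answer: Yes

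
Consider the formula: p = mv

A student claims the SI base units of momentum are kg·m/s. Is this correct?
Units of each symbol in p = mv:
  m (mass): kg
  v (velocity): m/s

Multiplying the contributions: [kg] · [m/s]
Adding exponents of each base unit: kg: 1, m: 1, s: -1
SI base units of momentum: kg·m/s

The claimed units kg·m/s match the derived units, so the claim is correct.

Answer: Yes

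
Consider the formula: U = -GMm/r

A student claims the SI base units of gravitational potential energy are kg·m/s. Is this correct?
Units of each symbol in U = -GMm/r:
  G (gravitational constant): m³/(kg·s²)
  M (mass): kg
  m (mass): kg
  r (distance): m  → in the denominator, contributes 1/m
  The minus sign does not affect the units.

Multiplying the contributions: [m³/(kg·s²)] · [kg] · [kg] · [1/m]
Adding exponents of each base unit: kg: 1, m: 2, s: -2
SI base units of gravitational potential energy: kg·m²/s²

The claimed units kg·m/s (exponents kg: 1, m: 1, s: -1) do not match the derived units kg·m²/s² (exponents kg: 1, m: 2, s: -2), so the claim is incorrect.

Answer: No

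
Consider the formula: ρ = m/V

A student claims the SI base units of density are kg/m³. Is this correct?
Units of each symbol in ρ = m/V:
  m (mass): kg
  V (volume): m³  → in the denominator, contributes 1/m³

Multiplying the contributions: [kg] · [1/m³]
Adding exponents of each base unit: kg: 1, m: -3
SI base units of density: kg/m³

The claimed units kg/m³ match the derived units, so the claim is correct.

Answer: Yes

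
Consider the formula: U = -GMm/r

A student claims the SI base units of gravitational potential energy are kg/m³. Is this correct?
Units of each symbol in U = -GMm/r:
  G (gravitational constant): m³/(kg·s²)
  M (mass): kg
  m (mass): kg
  r (distance): m  → in the denominator, contributes 1/m
  The minus sign does not affect the units.

Multiplying the contributions: [m³/(kg·s²)] · [kg] · [kg] · [1/m]
Adding exponents of each base unit: kg: 1, m: 2, s: -2
SI base units of gravitational potential energy: kg·m²/s²

The claimed units kg/m³ (exponents kg: 1, m: -3) do not match the derived units kg·m²/s² (exponents kg: 1, m: 2, s: -2), so the claim is incorrect.

Answer: No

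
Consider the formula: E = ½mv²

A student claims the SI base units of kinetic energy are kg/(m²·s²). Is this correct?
Units of each symbol in E = ½mv²:
  m (mass): kg
  v (speed): m/s  → to the power 2, contributes m²/s²
  The factor ½ is dimensionless.

Multiplying the contributions: [kg] · [m²/s²]
Adding exponents of each base unit: kg: 1, m: 2, s: -2
SI base units of kinetic energy: kg·m²/s²

The claimed units kg/(m²·s²) (exponents kg: 1, m: -2, s: -2) do not match the derived units kg·m²/s² (exponents kg: 1, m: 2, s: -2), so the claim is incorrect.

Answer: No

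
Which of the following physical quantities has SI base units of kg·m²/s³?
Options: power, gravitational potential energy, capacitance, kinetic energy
Checking the SI base units of each option:
  power (P = W/t): kg·m²/s³  ✓ matches
  gravitational potential energy (U = -GMm/r): kg·m²/s²  ✗
  capacitance (C = Q/V): s⁴·A²/(kg·m²)  ✗
  kinetic energy (E = ½mv²): kg·m²/s²  ✗

Only power has units kg·m²/s³.

Answer: power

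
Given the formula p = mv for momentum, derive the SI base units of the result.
Units of each symbol in p = mv:
  m (mass): kg
  v (velocity): m/s

Multiplying the contributions: [kg] · [m/s]
Adding exponents of each base unit: kg: 1, m: 1, s: -1
SI base units of momentum: kg·m/s

Answer: kg·m/s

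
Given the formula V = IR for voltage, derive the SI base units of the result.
Units of each symbol in V = IR:
  I (current): A
  R (resistance, in ohms): kg·m²/(s³·A²)

Multiplying the contributions: [A] · [kg·m²/(s³·A²)]
Adding exponents of each base unit: kg: 1, m: 2, s: -3, A: -1
SI base units of voltage: kg·m²/(s³·A)

Answer: kg·m²/(s³·A)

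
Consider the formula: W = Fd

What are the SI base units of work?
Units of each symbol in W = Fd:
  F (force): kg·m/s²
  d (displacement): m

Multiplying the contributions: [kg·m/s²] · [m]
Adding exponents of each base unit: kg: 1, m: 2, s: -2
SI base units of work: kg·m²/s²

Answer: kg·m²/s²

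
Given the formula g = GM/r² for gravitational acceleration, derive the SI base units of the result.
Units of each symbol in g = GM/r²:
  G (gravitational constant): m³/(kg·s²)
  M (mass): kg
  r (distance): m  → to the power 2 in the denominator, contributes 1/m²

Multiplying the contributions: [m³/(kg·s²)] · [kg] · [1/m²]
Adding exponents of each base unit: m: 1, s: -2
SI base units of gravitational acceleration: m/s²

Answer: m/s²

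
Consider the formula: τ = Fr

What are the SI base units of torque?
Units of each symbol in τ = Fr:
  F (force): kg·m/s²
  r (lever arm): m

Multiplying the contributions: [kg·m/s²] · [m]
Adding exponents of each base unit: kg: 1, m: 2, s: -2
SI base units of torque: kg·m²/s²

Answer: kg·m²/s²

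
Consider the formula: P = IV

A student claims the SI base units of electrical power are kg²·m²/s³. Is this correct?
Units of each symbol in P = IV:
  I (current): A
  V (voltage, in volts): kg·m²/(s³·A)

Multiplying the contributions: [A] · [kg·m²/(s³·A)]
Adding exponents of each base unit: kg: 1, m: 2, s: -3
SI base units of electrical power: kg·m²/s³

The claimed units kg²·m²/s³ (exponents kg: 2, m: 2, s: -3) do not match the derived units kg·m²/s³ (exponents kg: 1, m: 2, s: -3), so the claim is incorrect.

Answer: No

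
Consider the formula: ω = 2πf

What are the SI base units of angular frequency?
Units of each symbol in ω = 2πf:
  f (frequency): 1/s
  The factor 2π is dimensionless.

Multiplying the contributions: [1/s]
Adding exponents of each base unit: s: -1
SI base units of angular frequency: 1/s

Answer: 1/s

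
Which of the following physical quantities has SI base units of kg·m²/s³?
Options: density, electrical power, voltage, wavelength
Checking the SI base units of each option:
  density (ρ = m/V): kg/m³  ✗
  electrical power (P = IV): kg·m²/s³  ✓ matches
  voltage (V = IR): kg·m²/(s³·A)  ✗
  wavelength (λ = v/f): m  ✗

Only electrical power has units kg·m²/s³.

Answer: electrical power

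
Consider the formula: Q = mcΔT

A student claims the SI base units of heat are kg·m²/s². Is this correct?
Units of each symbol in Q = mcΔT:
  m (mass): kg
  c (specific heat capacity, in J/(kg·K)): m²/(s²·K)
  ΔT (temperature change): K

Multiplying the contributions: [kg] · [m²/(s²·K)] · [K]
Adding exponents of each base unit: kg: 1, m: 2, s: -2
SI base units of heat: kg·m²/s²

The claimed units kg·m²/s² match the derived units, so the claim is correct.

Answer: Yes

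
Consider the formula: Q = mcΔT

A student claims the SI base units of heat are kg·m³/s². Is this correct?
Units of each symbol in Q = mcΔT:
  m (mass): kg
  c (specific heat capacity, in J/(kg·K)): m²/(s²·K)
  ΔT (temperature change): K

Multiplying the contributions: [kg] · [m²/(s²·K)] · [K]
Adding exponents of each base unit: kg: 1, m: 2, s: -2
SI base units of heat: kg·m²/s²

The claimed units kg·m³/s² (exponents kg: 1, m: 3, s: -2) do not match the derived units kg·m²/s² (exponents kg: 1, m: 2, s: -2), so the claim is incorrect.

Answer: No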